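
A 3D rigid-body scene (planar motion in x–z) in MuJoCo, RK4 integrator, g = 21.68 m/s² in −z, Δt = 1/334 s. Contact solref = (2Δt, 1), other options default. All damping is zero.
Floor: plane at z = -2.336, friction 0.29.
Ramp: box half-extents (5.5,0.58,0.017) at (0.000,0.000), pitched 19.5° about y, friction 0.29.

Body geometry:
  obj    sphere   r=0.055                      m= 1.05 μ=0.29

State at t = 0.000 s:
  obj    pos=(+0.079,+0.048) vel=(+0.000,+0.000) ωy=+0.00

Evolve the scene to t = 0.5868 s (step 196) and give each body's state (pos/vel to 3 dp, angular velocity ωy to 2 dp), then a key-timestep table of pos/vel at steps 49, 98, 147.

State at t = 0.5868 s:
  obj    pos=(+0.918,-0.249) vel=(+2.860,-1.013) ωy=+55.14

Key-timestep trajectory:
   step    t(s)  obj.x    obj.z    obj.vx   obj.vz 
     49  0.1467   +0.132  +0.030  +0.715  -0.253
     98  0.2934   +0.289  -0.026  +1.430  -0.506
    147  0.4401   +0.551  -0.119  +2.145  -0.759


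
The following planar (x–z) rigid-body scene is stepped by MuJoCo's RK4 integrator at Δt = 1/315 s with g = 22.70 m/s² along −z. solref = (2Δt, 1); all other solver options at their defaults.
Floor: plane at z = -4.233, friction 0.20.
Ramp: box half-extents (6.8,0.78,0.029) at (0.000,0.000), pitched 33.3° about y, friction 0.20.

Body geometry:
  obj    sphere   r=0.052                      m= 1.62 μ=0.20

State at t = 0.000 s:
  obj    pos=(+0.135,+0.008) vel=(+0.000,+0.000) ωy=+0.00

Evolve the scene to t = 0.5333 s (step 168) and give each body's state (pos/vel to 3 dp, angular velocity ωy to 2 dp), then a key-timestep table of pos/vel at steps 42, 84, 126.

State at t = 0.5333 s:
  obj    pos=(+1.194,-0.687) vel=(+3.969,-2.607) ωy=+91.27

Key-timestep trajectory:
   step    t(s)  obj.x    obj.z    obj.vx   obj.vz 
     42  0.1333   +0.201  -0.035  +0.993  -0.652
     84  0.2667   +0.400  -0.166  +1.985  -1.304
    126  0.4000   +0.731  -0.383  +2.977  -1.955


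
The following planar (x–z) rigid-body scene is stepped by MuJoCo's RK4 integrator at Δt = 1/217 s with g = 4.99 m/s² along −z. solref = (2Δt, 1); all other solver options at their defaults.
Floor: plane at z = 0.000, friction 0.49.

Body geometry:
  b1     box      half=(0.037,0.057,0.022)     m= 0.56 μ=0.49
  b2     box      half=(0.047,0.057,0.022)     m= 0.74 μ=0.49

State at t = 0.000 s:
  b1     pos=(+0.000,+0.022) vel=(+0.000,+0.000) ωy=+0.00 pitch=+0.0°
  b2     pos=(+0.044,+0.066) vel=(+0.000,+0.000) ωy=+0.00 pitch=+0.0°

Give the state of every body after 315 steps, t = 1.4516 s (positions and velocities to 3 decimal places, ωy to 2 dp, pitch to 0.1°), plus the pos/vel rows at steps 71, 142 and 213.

State at t = 1.4516 s:
  b1     pos=(+0.000,+0.022) vel=(+0.000,+0.000) ωy=+0.00 pitch=+0.0°
  b2     pos=(+0.093,+0.047) vel=(+0.000,+0.000) ωy=+0.00 pitch=+90.0°

Key-timestep trajectory:
   step    t(s)  b1.x    b1.z    b1.vx   b1.vz   b2.x    b2.z    b2.vx   b2.vz 
     71  0.3272   +0.000  +0.022  +0.000  +0.000   +0.071  +0.052  +0.117  +0.000
    142  0.6544   +0.000  +0.022  +0.000  +0.000   +0.102  +0.050  -0.035  -0.009
    213  0.9816   +0.000  +0.022  +0.000  +0.000   +0.095  +0.048  +0.011  +0.006


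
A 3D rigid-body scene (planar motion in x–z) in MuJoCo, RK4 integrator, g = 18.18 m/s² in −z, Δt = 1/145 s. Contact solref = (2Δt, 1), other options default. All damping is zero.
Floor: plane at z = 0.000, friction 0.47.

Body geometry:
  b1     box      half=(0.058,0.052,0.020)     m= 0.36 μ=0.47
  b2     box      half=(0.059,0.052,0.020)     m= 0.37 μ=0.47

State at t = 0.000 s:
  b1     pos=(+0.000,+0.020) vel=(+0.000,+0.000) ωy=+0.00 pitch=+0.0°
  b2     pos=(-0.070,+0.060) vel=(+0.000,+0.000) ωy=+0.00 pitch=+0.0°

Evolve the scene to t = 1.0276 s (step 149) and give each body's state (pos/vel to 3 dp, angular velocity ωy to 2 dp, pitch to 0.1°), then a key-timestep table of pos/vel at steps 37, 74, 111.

State at t = 1.0276 s:
  b1     pos=(+0.001,+0.020) vel=(+0.001,+0.000) ωy=+0.00 pitch=+0.0°
  b2     pos=(-0.079,+0.050) vel=(-0.001,-0.001) ωy=+0.03 pitch=-34.0°

Key-timestep trajectory:
   step    t(s)  b1.x    b1.z    b1.vx   b1.vz   b2.x    b2.z    b2.vx   b2.vz 
     37  0.2552   +0.000  +0.020  +0.001  +0.000   -0.078  +0.050  -0.002  -0.001
     74  0.5103   +0.000  +0.020  +0.001  +0.000   -0.078  +0.050  -0.001  -0.001
    111  0.7655   +0.001  +0.020  +0.001  +0.000   -0.078  +0.050  -0.001  -0.001


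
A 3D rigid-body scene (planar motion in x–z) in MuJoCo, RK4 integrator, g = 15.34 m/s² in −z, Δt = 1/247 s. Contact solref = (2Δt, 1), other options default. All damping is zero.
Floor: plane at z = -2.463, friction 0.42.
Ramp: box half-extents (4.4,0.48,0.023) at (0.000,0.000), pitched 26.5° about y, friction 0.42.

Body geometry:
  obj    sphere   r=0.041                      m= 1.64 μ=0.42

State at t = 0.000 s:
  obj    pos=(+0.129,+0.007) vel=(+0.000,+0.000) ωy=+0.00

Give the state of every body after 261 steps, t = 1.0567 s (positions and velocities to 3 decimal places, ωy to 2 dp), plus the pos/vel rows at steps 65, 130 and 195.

State at t = 1.0567 s:
  obj    pos=(+2.572,-1.211) vel=(+4.623,-2.305) ωy=+125.99

Key-timestep trajectory:
   step    t(s)  obj.x    obj.z    obj.vx   obj.vz 
     65  0.2632   +0.281  -0.068  +1.152  -0.574
    130  0.5263   +0.735  -0.295  +2.303  -1.148
    195  0.7895   +1.493  -0.673  +3.454  -1.722


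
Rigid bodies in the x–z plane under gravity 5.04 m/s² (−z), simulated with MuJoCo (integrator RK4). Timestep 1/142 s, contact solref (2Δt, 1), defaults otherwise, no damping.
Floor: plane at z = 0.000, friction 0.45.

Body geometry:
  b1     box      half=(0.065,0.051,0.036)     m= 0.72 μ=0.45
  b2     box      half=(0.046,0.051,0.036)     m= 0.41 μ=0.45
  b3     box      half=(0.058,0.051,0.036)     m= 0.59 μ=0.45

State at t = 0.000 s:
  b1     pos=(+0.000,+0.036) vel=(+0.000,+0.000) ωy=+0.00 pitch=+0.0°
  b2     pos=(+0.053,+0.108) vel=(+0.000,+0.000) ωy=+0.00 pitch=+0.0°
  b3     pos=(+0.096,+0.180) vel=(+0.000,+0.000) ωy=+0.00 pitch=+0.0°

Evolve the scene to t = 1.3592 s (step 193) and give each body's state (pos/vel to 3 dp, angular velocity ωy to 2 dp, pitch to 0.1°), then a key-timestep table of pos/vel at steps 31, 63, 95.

State at t = 1.3592 s:
  b1     pos=(+0.000,+0.036) vel=(+0.000,+0.000) ωy=+0.00 pitch=+0.0°
  b2     pos=(+0.116,+0.046) vel=(+0.000,+0.000) ωy=+0.00 pitch=+90.0°
  b3     pos=(+0.316,+0.036) vel=(+0.000,+0.000) ωy=+0.00 pitch=+180.0°

Key-timestep trajectory:
   step    t(s)  b1.x    b1.z    b1.vx   b1.vz   b2.x    b2.z    b2.vx   b2.vz   b3.x    b3.z    b3.vx   b3.vz 
     31  0.2183   +0.000  +0.036  +0.000  +0.000   +0.060  +0.110  +0.081  +0.011   +0.117  +0.172  +0.212  -0.110
     63  0.4437   +0.000  +0.036  +0.000  +0.000   +0.098  +0.090  +0.246  -0.380   +0.189  +0.075  +0.356  -0.917
     95  0.6690   +0.000  +0.036  +0.000  +0.000   +0.116  +0.046  +0.000  +0.000   +0.266  +0.067  +0.296  -0.059


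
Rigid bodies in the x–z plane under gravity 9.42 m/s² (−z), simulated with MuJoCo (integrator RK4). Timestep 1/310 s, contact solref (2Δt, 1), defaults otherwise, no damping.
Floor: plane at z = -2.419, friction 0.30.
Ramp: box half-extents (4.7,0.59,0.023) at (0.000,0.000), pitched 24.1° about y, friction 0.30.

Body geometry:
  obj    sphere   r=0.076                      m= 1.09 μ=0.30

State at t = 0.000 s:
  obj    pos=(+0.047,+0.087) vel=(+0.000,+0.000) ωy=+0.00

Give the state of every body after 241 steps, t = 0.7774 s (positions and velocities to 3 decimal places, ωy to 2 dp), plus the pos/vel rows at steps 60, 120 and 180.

State at t = 0.7774 s:
  obj    pos=(+0.805,-0.252) vel=(+1.950,-0.872) ωy=+28.10

Key-timestep trajectory:
   step    t(s)  obj.x    obj.z    obj.vx   obj.vz 
     60  0.1935   +0.094  +0.066  +0.485  -0.217
    120  0.3871   +0.235  +0.003  +0.971  -0.434
    180  0.5806   +0.470  -0.102  +1.456  -0.651


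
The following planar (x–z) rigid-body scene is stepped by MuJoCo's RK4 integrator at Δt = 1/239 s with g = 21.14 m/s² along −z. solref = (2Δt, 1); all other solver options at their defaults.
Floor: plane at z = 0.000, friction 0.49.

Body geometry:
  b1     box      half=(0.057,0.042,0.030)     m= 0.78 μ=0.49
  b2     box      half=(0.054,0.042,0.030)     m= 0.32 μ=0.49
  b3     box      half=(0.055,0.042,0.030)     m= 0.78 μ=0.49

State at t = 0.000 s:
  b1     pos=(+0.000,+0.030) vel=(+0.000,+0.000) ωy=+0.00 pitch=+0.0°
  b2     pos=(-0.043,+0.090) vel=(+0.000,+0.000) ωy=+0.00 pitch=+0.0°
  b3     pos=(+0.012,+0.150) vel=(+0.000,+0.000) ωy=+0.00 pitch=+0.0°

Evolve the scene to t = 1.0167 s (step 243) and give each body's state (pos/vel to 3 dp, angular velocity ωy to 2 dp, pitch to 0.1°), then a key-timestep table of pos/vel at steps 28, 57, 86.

State at t = 1.0167 s:
  b1     pos=(+0.000,+0.030) vel=(+0.000,+0.000) ωy=+0.00 pitch=+0.0°
  b2     pos=(-0.043,+0.090) vel=(+0.000,+0.000) ωy=+0.00 pitch=+0.0°
  b3     pos=(+0.140,+0.030) vel=(+0.000,+0.000) ωy=+0.00 pitch=+180.0°

Key-timestep trajectory:
   step    t(s)  b1.x    b1.z    b1.vx   b1.vz   b2.x    b2.z    b2.vx   b2.vz   b3.x    b3.z    b3.vx   b3.vz 
     28  0.1172   +0.000  +0.030  +0.000  +0.000   -0.043  +0.090  -0.001  +0.000   +0.015  +0.150  +0.063  -0.008
     57  0.2385   +0.000  +0.030  -0.001  +0.000   -0.043  +0.090  -0.002  +0.000   +0.037  +0.135  +0.340  -0.493
     86  0.3598   +0.000  +0.030  +0.000  +0.000   -0.043  +0.090  +0.000  +0.000   +0.111  +0.082  +0.719  -1.078


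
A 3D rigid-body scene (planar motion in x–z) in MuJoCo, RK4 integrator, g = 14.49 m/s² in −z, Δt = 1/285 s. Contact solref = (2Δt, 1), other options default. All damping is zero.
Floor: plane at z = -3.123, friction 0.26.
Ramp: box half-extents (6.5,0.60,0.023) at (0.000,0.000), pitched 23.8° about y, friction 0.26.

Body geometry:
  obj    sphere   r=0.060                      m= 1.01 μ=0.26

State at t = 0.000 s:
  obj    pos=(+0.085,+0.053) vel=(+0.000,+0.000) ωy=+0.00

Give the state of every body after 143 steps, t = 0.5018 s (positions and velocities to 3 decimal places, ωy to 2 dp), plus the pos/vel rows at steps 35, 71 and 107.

State at t = 0.5018 s:
  obj    pos=(+0.566,-0.159) vel=(+1.918,-0.846) ωy=+34.92

Key-timestep trajectory:
   step    t(s)  obj.x    obj.z    obj.vx   obj.vz 
     35  0.1228   +0.114  +0.040  +0.469  -0.207
     71  0.2491   +0.204  +0.001  +0.952  -0.420
    107  0.3754   +0.354  -0.066  +1.435  -0.633


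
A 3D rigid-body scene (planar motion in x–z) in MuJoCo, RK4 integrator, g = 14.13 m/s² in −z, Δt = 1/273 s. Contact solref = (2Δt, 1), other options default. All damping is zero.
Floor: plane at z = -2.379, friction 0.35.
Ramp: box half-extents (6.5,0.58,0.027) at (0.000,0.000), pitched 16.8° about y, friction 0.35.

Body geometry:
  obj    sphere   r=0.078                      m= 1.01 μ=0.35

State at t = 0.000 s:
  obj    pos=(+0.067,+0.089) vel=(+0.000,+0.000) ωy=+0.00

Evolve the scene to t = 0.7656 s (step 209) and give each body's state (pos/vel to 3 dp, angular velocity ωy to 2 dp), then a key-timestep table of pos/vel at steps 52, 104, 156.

State at t = 0.7656 s:
  obj    pos=(+0.886,-0.158) vel=(+2.138,-0.646) ωy=+28.63

Key-timestep trajectory:
   step    t(s)  obj.x    obj.z    obj.vx   obj.vz 
     52  0.1905   +0.118  +0.074  +0.532  -0.161
    104  0.3810   +0.270  +0.028  +1.064  -0.321
    156  0.5714   +0.523  -0.048  +1.596  -0.482


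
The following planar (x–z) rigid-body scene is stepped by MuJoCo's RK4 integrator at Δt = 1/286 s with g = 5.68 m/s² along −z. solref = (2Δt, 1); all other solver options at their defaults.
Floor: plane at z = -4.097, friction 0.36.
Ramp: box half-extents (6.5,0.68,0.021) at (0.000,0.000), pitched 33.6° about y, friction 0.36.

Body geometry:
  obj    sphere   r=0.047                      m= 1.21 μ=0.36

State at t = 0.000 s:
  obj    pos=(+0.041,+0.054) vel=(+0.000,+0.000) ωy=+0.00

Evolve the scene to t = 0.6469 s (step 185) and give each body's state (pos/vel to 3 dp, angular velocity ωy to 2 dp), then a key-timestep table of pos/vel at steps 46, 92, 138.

State at t = 0.6469 s:
  obj    pos=(+0.432,-0.206) vel=(+1.210,-0.804) ωy=+30.89

Key-timestep trajectory:
   step    t(s)  obj.x    obj.z    obj.vx   obj.vz 
     46  0.1608   +0.065  +0.038  +0.301  -0.200
     92  0.3217   +0.138  -0.010  +0.602  -0.400
    138  0.4825   +0.259  -0.090  +0.902  -0.600


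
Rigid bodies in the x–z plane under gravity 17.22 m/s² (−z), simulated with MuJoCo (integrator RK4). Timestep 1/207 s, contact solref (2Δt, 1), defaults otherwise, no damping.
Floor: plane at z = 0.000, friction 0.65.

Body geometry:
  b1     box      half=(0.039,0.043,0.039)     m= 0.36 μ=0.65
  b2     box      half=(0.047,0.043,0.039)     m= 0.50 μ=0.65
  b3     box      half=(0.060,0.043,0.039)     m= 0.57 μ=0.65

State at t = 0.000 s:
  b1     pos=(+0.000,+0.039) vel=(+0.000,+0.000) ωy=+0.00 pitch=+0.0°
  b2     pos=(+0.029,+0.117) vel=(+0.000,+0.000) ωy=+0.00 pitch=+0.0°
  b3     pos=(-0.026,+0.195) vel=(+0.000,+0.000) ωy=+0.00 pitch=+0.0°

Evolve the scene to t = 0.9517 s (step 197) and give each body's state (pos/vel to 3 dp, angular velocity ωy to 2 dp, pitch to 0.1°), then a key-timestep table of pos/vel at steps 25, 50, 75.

State at t = 0.9517 s:
  b1     pos=(+0.001,+0.039) vel=(+0.000,+0.000) ωy=+0.00 pitch=+0.0°
  b2     pos=(+0.030,+0.117) vel=(+0.000,+0.000) ωy=+0.00 pitch=+0.1°
  b3     pos=(-0.098,+0.060) vel=(+0.000,+0.000) ωy=+0.00 pitch=-90.0°

Key-timestep trajectory:
   step    t(s)  b1.x    b1.z    b1.vx   b1.vz   b2.x    b2.z    b2.vx   b2.vz   b3.x    b3.z    b3.vx   b3.vz 
     25  0.1208   +0.000  +0.039  +0.001  +0.000   +0.029  +0.117  +0.002  +0.000   -0.040  +0.189  -0.257  -0.200
     50  0.2415   +0.001  +0.039  +0.001  +0.005   +0.030  +0.117  +0.005  +0.004   -0.092  +0.093  -0.748  -1.499
     75  0.3623   +0.001  +0.039  +0.000  +0.000   +0.030  +0.117  +0.000  +0.000   -0.095  +0.061  -0.008  +0.030


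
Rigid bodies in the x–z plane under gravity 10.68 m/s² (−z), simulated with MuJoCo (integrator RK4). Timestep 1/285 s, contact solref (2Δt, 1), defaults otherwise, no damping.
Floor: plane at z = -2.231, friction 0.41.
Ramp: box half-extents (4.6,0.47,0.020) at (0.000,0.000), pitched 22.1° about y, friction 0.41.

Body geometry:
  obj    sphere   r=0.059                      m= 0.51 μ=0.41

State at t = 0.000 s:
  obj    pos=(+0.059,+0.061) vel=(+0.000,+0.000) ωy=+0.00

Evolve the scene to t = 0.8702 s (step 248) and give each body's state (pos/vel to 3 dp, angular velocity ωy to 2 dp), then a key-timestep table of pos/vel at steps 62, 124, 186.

State at t = 0.8702 s:
  obj    pos=(+1.066,-0.348) vel=(+2.314,-0.940) ωy=+42.32

Key-timestep trajectory:
   step    t(s)  obj.x    obj.z    obj.vx   obj.vz 
     62  0.2175   +0.122  +0.036  +0.579  -0.235
    124  0.4351   +0.311  -0.041  +1.157  -0.470
    186  0.6526   +0.625  -0.169  +1.736  -0.705


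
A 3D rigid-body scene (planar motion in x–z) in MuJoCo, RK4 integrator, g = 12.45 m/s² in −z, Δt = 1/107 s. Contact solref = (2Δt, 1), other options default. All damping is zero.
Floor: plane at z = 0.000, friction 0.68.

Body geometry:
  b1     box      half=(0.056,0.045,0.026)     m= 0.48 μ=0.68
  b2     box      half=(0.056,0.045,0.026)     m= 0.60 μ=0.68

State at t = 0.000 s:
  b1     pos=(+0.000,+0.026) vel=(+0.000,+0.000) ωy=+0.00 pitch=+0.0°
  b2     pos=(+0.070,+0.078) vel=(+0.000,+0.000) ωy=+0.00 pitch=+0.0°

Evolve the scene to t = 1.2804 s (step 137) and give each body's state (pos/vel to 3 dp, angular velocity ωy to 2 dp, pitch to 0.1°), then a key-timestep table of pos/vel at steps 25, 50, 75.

State at t = 1.2804 s:
  b1     pos=(+0.000,+0.026) vel=(+0.000,+0.000) ωy=+0.00 pitch=+0.0°
  b2     pos=(+0.128,+0.056) vel=(+0.000,+0.000) ωy=+0.00 pitch=+90.0°

Key-timestep trajectory:
   step    t(s)  b1.x    b1.z    b1.vx   b1.vz   b2.x    b2.z    b2.vx   b2.vz 
     25  0.2336   +0.000  +0.026  +0.000  +0.000   +0.101  +0.062  +0.119  +0.008
     50  0.4673   +0.000  +0.026  +0.000  +0.000   +0.140  +0.060  +0.031  +0.017
     75  0.7009   +0.000  +0.026  +0.000  +0.000   +0.128  +0.056  +0.157  -0.053


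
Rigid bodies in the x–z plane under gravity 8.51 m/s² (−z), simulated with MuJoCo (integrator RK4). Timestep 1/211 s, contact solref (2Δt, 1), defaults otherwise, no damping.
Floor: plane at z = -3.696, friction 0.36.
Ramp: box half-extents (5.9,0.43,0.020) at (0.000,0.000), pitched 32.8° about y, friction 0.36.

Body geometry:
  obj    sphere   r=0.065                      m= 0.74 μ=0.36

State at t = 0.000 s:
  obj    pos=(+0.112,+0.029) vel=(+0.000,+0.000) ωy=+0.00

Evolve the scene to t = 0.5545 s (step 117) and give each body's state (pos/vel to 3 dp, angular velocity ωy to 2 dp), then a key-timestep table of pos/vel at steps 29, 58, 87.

State at t = 0.5545 s:
  obj    pos=(+0.538,-0.245) vel=(+1.535,-0.989) ωy=+28.08

Key-timestep trajectory:
   step    t(s)  obj.x    obj.z    obj.vx   obj.vz 
     29  0.1374   +0.138  +0.012  +0.381  -0.245
     58  0.2749   +0.217  -0.038  +0.761  -0.490
     87  0.4123   +0.347  -0.123  +1.141  -0.736


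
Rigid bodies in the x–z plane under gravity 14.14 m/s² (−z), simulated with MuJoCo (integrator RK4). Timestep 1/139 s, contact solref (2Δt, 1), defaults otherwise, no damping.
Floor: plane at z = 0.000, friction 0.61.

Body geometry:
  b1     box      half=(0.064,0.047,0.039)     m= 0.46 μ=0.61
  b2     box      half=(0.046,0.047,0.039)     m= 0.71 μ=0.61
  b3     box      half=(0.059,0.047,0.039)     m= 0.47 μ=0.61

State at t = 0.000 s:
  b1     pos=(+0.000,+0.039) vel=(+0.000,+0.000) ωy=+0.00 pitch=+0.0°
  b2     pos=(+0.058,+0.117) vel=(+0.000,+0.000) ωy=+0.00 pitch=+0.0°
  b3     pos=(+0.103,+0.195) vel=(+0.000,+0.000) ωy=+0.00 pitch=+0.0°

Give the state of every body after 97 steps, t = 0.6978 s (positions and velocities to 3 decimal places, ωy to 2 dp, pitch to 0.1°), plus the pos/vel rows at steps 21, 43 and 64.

State at t = 0.6978 s:
  b1     pos=(+0.000,+0.039) vel=(+0.000,+0.000) ωy=+0.00 pitch=+0.0°
  b2     pos=(+0.111,+0.046) vel=(+0.000,+0.000) ωy=+0.00 pitch=+90.0°
  b3     pos=(+0.332,+0.039) vel=(+0.000,+0.000) ωy=+0.00 pitch=+180.0°

Key-timestep trajectory:
   step    t(s)  b1.x    b1.z    b1.vx   b1.vz   b2.x    b2.z    b2.vx   b2.vz   b3.x    b3.z    b3.vx   b3.vz 
     21  0.1511   +0.000  +0.039  -0.002  +0.000   +0.069  +0.117  +0.181  -0.022   +0.135  +0.178  +0.470  -0.328
     43  0.3094   +0.000  +0.039  +0.000  +0.000   +0.118  +0.045  +0.043  -0.516   +0.237  +0.058  +0.554  +0.341
     64  0.4604   +0.000  +0.039  +0.000  +0.000   +0.111  +0.046  +0.000  +0.000   +0.313  +0.056  +0.598  -0.424


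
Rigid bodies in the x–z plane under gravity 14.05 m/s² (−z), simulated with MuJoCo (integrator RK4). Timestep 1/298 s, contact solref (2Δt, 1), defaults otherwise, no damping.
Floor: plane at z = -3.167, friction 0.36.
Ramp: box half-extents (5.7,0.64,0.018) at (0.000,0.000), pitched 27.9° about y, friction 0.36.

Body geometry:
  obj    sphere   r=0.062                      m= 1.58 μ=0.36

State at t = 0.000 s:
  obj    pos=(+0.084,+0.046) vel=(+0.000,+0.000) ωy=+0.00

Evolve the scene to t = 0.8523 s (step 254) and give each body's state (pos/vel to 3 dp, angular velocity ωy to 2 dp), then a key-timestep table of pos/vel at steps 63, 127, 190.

State at t = 0.8523 s:
  obj    pos=(+1.592,-0.752) vel=(+3.538,-1.873) ωy=+64.55

Key-timestep trajectory:
   step    t(s)  obj.x    obj.z    obj.vx   obj.vz 
     63  0.2114   +0.177  -0.003  +0.878  -0.465
    127  0.4262   +0.461  -0.154  +1.769  -0.937
    190  0.6376   +0.928  -0.401  +2.646  -1.401


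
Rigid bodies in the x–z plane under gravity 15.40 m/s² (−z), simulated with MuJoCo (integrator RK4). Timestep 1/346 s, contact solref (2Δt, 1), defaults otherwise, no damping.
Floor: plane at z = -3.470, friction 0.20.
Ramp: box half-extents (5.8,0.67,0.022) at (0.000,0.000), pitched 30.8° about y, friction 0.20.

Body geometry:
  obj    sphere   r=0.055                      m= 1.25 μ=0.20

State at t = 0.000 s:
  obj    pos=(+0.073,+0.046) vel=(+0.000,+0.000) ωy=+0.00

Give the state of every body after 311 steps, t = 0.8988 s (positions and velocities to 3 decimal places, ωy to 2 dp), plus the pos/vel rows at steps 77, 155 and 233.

State at t = 0.8988 s:
  obj    pos=(+2.028,-1.119) vel=(+4.349,-2.593) ωy=+92.03

Key-timestep trajectory:
   step    t(s)  obj.x    obj.z    obj.vx   obj.vz 
     77  0.2225   +0.193  -0.025  +1.077  -0.642
    155  0.4480   +0.559  -0.243  +2.168  -1.292
    233  0.6734   +1.170  -0.608  +3.258  -1.942


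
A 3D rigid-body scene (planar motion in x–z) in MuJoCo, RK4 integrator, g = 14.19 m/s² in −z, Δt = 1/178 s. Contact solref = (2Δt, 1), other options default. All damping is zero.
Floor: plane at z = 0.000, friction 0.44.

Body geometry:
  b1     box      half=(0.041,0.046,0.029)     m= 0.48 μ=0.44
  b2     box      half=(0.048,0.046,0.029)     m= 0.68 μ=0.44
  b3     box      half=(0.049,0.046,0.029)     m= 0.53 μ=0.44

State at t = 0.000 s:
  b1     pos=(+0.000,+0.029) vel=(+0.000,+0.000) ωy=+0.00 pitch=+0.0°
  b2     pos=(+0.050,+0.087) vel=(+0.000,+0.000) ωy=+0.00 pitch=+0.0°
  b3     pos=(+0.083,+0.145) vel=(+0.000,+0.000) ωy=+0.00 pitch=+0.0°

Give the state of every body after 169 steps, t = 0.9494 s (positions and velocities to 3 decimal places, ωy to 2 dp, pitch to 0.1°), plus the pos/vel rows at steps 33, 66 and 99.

State at t = 0.9494 s:
  b1     pos=(+0.000,+0.029) vel=(+0.000,+0.000) ωy=+0.00 pitch=+0.0°
  b2     pos=(+0.096,+0.048) vel=(+0.000,+0.000) ωy=+0.00 pitch=+90.0°
  b3     pos=(+0.261,+0.029) vel=(+0.000,+0.000) ωy=+0.00 pitch=+180.0°

Key-timestep trajectory:
   step    t(s)  b1.x    b1.z    b1.vx   b1.vz   b2.x    b2.z    b2.vx   b2.vz   b3.x    b3.z    b3.vx   b3.vz 
     33  0.1854   +0.000  +0.029  +0.000  +0.000   +0.080  +0.052  +0.456  -0.083   +0.156  +0.051  +0.601  +0.001
     66  0.3708   +0.000  +0.029  +0.000  +0.000   +0.115  +0.055  -0.034  -0.006   +0.219  +0.056  +0.264  -0.084
     99  0.5562   +0.000  +0.029  +0.000  +0.000   +0.090  +0.051  +0.062  -0.025   +0.261  +0.029  -0.001  +0.002


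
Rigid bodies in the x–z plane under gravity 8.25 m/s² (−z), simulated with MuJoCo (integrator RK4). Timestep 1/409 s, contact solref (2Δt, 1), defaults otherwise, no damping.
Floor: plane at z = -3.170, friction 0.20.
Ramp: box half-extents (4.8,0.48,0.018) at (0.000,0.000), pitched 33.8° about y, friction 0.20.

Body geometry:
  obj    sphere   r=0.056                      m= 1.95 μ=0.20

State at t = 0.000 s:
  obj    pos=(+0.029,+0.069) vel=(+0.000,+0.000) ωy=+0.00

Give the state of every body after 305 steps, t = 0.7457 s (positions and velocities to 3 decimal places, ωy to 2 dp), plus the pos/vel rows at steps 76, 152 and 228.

State at t = 0.7457 s:
  obj    pos=(+0.787,-0.438) vel=(+2.032,-1.360) ωy=+43.64

Key-timestep trajectory:
   step    t(s)  obj.x    obj.z    obj.vx   obj.vz 
     76  0.1858   +0.077  +0.038  +0.506  -0.339
    152  0.3716   +0.218  -0.057  +1.013  -0.678
    228  0.5575   +0.453  -0.214  +1.519  -1.017


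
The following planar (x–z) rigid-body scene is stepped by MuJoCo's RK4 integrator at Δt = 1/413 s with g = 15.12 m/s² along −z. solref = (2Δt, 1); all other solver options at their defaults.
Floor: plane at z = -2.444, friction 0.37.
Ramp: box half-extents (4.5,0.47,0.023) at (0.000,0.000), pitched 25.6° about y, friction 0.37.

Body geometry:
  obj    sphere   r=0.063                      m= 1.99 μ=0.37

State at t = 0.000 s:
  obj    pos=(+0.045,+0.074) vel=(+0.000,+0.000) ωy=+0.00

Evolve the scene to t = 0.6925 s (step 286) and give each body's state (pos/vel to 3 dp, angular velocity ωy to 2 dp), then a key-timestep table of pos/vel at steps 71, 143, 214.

State at t = 0.6925 s:
  obj    pos=(+1.054,-0.410) vel=(+2.914,-1.396) ωy=+51.29

Key-timestep trajectory:
   step    t(s)  obj.x    obj.z    obj.vx   obj.vz 
     71  0.1719   +0.107  +0.044  +0.724  -0.347
    143  0.3462   +0.297  -0.047  +1.457  -0.698
    214  0.5182   +0.610  -0.197  +2.181  -1.045


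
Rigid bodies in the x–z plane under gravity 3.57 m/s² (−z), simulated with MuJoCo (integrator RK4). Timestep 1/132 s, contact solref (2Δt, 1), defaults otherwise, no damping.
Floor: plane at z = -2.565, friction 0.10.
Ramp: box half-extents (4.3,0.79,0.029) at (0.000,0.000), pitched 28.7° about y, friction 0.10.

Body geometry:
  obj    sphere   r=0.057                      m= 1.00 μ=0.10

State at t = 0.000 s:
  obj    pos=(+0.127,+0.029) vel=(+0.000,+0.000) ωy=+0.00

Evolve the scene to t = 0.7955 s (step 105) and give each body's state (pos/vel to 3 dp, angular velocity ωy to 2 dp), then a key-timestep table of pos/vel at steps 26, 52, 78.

State at t = 0.7955 s:
  obj    pos=(+0.516,-0.184) vel=(+0.977,-0.537) ωy=+10.91

Key-timestep trajectory:
   step    t(s)  obj.x    obj.z    obj.vx   obj.vz 
     26  0.1970   +0.151  +0.016  +0.240  -0.138
     52  0.3939   +0.222  -0.024  +0.483  -0.268
     78  0.5909   +0.341  -0.089  +0.727  -0.396


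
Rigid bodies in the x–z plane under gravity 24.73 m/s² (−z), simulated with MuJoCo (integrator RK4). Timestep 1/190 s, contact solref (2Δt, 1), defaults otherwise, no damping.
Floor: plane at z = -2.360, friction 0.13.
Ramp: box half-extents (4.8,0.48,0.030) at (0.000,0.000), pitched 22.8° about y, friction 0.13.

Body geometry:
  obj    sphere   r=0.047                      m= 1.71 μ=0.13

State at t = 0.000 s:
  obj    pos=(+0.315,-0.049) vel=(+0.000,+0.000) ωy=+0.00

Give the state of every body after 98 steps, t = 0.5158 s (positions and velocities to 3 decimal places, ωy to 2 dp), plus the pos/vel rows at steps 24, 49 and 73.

State at t = 0.5158 s:
  obj    pos=(+1.155,-0.402) vel=(+3.256,-1.368) ωy=+75.07

Key-timestep trajectory:
   step    t(s)  obj.x    obj.z    obj.vx   obj.vz 
     24  0.1263   +0.365  -0.070  +0.798  -0.335
     49  0.2579   +0.525  -0.137  +1.628  -0.684
     73  0.3842   +0.781  -0.245  +2.425  -1.019


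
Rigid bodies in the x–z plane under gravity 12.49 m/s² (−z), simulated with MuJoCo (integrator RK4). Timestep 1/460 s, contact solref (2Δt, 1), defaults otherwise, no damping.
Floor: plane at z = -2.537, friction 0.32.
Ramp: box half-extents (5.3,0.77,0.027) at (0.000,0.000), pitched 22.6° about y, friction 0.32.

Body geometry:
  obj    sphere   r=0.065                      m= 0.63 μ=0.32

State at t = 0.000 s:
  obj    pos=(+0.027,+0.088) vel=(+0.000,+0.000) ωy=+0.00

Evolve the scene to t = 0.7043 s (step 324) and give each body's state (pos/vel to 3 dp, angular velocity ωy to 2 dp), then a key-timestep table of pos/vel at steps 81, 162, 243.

State at t = 0.7043 s:
  obj    pos=(+0.812,-0.238) vel=(+2.229,-0.928) ωy=+37.15

Key-timestep trajectory:
   step    t(s)  obj.x    obj.z    obj.vx   obj.vz 
     81  0.1761   +0.076  +0.068  +0.557  -0.232
    162  0.3522   +0.223  +0.007  +1.115  -0.464
    243  0.5283   +0.469  -0.095  +1.672  -0.696


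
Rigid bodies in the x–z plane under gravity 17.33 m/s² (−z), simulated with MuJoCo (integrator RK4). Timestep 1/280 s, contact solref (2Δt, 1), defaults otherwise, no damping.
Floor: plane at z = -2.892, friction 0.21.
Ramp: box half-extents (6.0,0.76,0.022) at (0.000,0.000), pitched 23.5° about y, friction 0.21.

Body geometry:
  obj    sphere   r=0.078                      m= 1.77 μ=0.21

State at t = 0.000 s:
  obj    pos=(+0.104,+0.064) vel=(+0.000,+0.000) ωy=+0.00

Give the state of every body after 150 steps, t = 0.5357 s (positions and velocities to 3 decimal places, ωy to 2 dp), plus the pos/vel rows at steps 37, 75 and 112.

State at t = 0.5357 s:
  obj    pos=(+0.754,-0.219) vel=(+2.425,-1.054) ωy=+33.89

Key-timestep trajectory:
   step    t(s)  obj.x    obj.z    obj.vx   obj.vz 
     37  0.1321   +0.144  +0.047  +0.598  -0.260
     75  0.2679   +0.266  -0.007  +1.213  -0.527
    112  0.4000   +0.466  -0.094  +1.811  -0.787


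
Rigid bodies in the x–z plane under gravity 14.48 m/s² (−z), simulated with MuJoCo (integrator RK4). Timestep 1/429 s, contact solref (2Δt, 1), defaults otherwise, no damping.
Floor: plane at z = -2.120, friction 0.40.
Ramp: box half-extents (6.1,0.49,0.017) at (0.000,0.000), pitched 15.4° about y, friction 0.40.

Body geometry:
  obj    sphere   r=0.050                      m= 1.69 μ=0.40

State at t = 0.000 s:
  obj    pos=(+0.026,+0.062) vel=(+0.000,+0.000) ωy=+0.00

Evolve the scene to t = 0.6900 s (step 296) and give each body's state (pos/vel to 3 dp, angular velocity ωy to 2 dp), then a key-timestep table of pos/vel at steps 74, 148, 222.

State at t = 0.6900 s:
  obj    pos=(+0.656,-0.111) vel=(+1.827,-0.503) ωy=+37.90

Key-timestep trajectory:
   step    t(s)  obj.x    obj.z    obj.vx   obj.vz 
     74  0.1725   +0.065  +0.051  +0.457  -0.126
    148  0.3450   +0.184  +0.019  +0.914  -0.252
    222  0.5175   +0.381  -0.035  +1.370  -0.377


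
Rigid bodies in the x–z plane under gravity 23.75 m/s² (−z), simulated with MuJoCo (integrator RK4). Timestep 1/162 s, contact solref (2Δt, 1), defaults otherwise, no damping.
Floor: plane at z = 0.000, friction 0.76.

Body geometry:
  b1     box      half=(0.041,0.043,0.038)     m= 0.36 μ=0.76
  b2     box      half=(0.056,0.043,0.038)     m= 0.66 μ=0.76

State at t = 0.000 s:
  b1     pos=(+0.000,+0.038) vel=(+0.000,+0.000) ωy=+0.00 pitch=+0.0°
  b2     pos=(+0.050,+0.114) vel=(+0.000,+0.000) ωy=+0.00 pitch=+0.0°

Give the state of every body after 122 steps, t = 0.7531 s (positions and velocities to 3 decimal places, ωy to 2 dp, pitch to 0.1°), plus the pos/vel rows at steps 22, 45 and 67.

State at t = 0.7531 s:
  b1     pos=(+0.000,+0.038) vel=(+0.000,+0.000) ωy=+0.00 pitch=+0.0°
  b2     pos=(+0.101,+0.056) vel=(+0.000,+0.000) ωy=+0.00 pitch=+90.0°

Key-timestep trajectory:
   step    t(s)  b1.x    b1.z    b1.vx   b1.vz   b2.x    b2.z    b2.vx   b2.vz 
     22  0.1358   +0.000  +0.038  -0.001  +0.001   +0.079  +0.089  +0.391  -0.794
     45  0.2778   +0.000  +0.038  +0.000  +0.000   +0.124  +0.066  +0.015  +0.002
     67  0.4136   +0.000  +0.038  +0.000  +0.000   +0.096  +0.057  -0.025  +0.077


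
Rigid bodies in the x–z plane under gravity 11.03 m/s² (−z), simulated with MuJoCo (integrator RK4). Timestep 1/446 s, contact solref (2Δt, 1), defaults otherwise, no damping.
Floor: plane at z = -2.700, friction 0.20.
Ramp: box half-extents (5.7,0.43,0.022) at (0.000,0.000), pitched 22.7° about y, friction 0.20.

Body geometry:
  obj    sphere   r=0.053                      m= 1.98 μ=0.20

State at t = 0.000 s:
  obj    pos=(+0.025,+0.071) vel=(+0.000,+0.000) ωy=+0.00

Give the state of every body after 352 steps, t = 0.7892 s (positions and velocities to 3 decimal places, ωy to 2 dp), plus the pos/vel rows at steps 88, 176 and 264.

State at t = 0.7892 s:
  obj    pos=(+0.899,-0.295) vel=(+2.214,-0.926) ωy=+45.27

Key-timestep trajectory:
   step    t(s)  obj.x    obj.z    obj.vx   obj.vz 
     88  0.1973   +0.080  +0.048  +0.554  -0.232
    176  0.3946   +0.243  -0.021  +1.107  -0.463
    264  0.5919   +0.516  -0.135  +1.660  -0.695


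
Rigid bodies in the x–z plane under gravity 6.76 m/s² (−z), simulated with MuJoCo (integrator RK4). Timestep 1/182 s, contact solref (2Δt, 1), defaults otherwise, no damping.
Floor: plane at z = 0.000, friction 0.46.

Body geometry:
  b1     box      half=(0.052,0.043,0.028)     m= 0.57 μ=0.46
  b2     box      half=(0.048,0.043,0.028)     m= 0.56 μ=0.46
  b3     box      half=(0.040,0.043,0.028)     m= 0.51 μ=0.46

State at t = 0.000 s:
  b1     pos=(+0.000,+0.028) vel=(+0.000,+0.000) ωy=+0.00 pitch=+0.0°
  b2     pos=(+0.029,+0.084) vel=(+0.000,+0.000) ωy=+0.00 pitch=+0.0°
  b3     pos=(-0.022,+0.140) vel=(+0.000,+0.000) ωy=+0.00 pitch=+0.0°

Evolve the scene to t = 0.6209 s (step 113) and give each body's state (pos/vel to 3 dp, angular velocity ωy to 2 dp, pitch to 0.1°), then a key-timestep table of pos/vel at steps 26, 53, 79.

State at t = 0.6209 s:
  b1     pos=(+0.000,+0.028) vel=(+0.000,+0.000) ωy=+0.00 pitch=+0.0°
  b2     pos=(+0.029,+0.084) vel=(+0.000,+0.000) ωy=+0.00 pitch=+0.0°
  b3     pos=(-0.125,+0.028) vel=(+0.000,+0.000) ωy=+0.00 pitch=+180.0°

Key-timestep trajectory:
   step    t(s)  b1.x    b1.z    b1.vx   b1.vz   b2.x    b2.z    b2.vx   b2.vz   b3.x    b3.z    b3.vx   b3.vz 
     26  0.1429   +0.000  +0.028  +0.000  +0.000   +0.029  +0.084  +0.000  +0.000   -0.026  +0.139  -0.072  -0.022
     53  0.2912   +0.000  +0.028  +0.000  +0.000   +0.029  +0.084  +0.000  +0.000   -0.047  +0.119  -0.186  -0.429
     79  0.4341   +0.000  +0.028  +0.000  +0.000   +0.029  +0.084  +0.000  +0.000   -0.099  +0.065  -0.430  -0.638


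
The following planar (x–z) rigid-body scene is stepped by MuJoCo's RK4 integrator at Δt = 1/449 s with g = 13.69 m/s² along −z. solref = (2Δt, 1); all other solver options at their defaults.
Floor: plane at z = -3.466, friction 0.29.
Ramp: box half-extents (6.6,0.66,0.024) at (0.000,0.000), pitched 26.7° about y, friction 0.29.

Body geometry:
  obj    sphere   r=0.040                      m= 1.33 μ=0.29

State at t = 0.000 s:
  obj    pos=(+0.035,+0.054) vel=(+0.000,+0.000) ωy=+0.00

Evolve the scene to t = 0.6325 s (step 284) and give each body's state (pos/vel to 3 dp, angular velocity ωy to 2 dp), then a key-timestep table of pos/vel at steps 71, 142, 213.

State at t = 0.6325 s:
  obj    pos=(+0.820,-0.341) vel=(+2.483,-1.249) ωy=+69.47

Key-timestep trajectory:
   step    t(s)  obj.x    obj.z    obj.vx   obj.vz 
     71  0.1581   +0.084  +0.029  +0.621  -0.312
    142  0.3163   +0.231  -0.045  +1.241  -0.624
    213  0.4744   +0.477  -0.168  +1.862  -0.937


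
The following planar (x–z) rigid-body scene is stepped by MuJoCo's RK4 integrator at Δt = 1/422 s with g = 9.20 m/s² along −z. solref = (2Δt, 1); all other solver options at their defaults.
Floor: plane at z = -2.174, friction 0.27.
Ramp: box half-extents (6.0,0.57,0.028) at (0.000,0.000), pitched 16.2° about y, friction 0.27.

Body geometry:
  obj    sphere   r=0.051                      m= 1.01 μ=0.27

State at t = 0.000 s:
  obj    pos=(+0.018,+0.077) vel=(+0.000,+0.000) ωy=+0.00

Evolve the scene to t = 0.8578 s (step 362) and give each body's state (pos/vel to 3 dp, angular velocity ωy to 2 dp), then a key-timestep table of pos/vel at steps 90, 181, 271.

State at t = 0.8578 s:
  obj    pos=(+0.666,-0.111) vel=(+1.510,-0.439) ωy=+30.83

Key-timestep trajectory:
   step    t(s)  obj.x    obj.z    obj.vx   obj.vz 
     90  0.2133   +0.058  +0.065  +0.376  -0.109
    181  0.4289   +0.180  +0.030  +0.755  -0.219
    271  0.6422   +0.381  -0.028  +1.131  -0.328


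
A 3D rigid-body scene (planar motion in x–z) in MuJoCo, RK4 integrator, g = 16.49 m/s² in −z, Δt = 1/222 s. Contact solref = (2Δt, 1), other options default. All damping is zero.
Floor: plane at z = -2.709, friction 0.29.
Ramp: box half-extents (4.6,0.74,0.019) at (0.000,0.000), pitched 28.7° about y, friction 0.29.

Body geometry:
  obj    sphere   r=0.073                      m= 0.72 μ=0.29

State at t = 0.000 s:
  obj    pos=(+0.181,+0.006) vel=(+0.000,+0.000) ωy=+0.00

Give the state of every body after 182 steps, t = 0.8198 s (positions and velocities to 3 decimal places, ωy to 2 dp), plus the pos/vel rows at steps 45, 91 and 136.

State at t = 0.8198 s:
  obj    pos=(+1.848,-0.907) vel=(+4.068,-2.227) ωy=+63.51

Key-timestep trajectory:
   step    t(s)  obj.x    obj.z    obj.vx   obj.vz 
     45  0.2027   +0.283  -0.050  +1.006  -0.551
     91  0.4099   +0.598  -0.222  +2.034  -1.114
    136  0.6126   +1.112  -0.504  +3.040  -1.664


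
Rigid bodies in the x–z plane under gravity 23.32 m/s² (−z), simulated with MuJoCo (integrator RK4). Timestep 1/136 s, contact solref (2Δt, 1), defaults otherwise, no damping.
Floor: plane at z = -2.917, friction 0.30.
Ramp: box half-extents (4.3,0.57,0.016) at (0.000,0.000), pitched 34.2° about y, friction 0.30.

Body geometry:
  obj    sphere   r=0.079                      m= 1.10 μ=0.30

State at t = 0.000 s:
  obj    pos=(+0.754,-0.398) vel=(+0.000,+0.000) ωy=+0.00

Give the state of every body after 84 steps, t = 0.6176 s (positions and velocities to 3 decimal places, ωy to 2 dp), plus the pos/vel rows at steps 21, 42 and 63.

State at t = 0.6176 s:
  obj    pos=(+2.232,-1.402) vel=(+4.784,-3.251) ωy=+73.16

Key-timestep trajectory:
   step    t(s)  obj.x    obj.z    obj.vx   obj.vz 
     21  0.1544   +0.847  -0.461  +1.197  -0.813
     42  0.3088   +1.124  -0.649  +2.392  -1.626
     63  0.4632   +1.585  -0.963  +3.588  -2.438


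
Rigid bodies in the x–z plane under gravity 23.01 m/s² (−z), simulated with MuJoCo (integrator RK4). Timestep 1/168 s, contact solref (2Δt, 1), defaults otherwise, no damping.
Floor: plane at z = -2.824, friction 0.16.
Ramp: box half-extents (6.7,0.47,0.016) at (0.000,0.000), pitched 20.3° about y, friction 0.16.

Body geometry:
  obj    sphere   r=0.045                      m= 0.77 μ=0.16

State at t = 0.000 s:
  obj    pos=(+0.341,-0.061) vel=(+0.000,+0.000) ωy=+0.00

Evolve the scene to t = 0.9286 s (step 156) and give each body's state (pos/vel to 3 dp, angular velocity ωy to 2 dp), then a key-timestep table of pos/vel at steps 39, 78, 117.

State at t = 0.9286 s:
  obj    pos=(+2.647,-0.914) vel=(+4.966,-1.837) ωy=+117.63

Key-timestep trajectory:
   step    t(s)  obj.x    obj.z    obj.vx   obj.vz 
     39  0.2321   +0.485  -0.114  +1.242  -0.459
     78  0.4643   +0.918  -0.274  +2.483  -0.919
    117  0.6964   +1.638  -0.541  +3.725  -1.378


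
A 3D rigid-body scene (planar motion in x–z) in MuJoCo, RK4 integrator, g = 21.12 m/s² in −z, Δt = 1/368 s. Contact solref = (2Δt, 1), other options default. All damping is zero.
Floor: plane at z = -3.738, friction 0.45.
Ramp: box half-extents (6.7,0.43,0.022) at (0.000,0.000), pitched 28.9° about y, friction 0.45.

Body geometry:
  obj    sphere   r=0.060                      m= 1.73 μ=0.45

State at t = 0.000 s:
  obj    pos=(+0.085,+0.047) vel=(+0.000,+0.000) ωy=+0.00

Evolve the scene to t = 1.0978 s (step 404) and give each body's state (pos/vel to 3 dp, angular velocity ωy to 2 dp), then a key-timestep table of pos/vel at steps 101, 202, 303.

State at t = 1.0978 s:
  obj    pos=(+3.931,-2.077) vel=(+7.007,-3.868) ωy=+133.39

Key-timestep trajectory:
   step    t(s)  obj.x    obj.z    obj.vx   obj.vz 
    101  0.2745   +0.325  -0.086  +1.752  -0.967
    202  0.5489   +1.047  -0.484  +3.504  -1.934
    303  0.8234   +2.249  -1.148  +5.255  -2.901


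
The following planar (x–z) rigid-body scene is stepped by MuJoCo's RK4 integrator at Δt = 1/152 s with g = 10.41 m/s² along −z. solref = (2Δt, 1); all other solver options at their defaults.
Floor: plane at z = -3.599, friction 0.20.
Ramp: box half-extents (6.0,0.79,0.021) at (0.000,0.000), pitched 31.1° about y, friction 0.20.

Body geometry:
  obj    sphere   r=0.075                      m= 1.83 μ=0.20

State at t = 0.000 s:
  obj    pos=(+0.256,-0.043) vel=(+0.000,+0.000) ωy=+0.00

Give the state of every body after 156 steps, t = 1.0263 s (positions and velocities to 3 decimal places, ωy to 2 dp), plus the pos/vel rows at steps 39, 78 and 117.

State at t = 1.0263 s:
  obj    pos=(+1.989,-1.088) vel=(+3.376,-2.036) ωy=+52.54

Key-timestep trajectory:
   step    t(s)  obj.x    obj.z    obj.vx   obj.vz 
     39  0.2566   +0.365  -0.108  +0.844  -0.509
     78  0.5132   +0.690  -0.304  +1.688  -1.018
    117  0.7697   +1.231  -0.630  +2.532  -1.527


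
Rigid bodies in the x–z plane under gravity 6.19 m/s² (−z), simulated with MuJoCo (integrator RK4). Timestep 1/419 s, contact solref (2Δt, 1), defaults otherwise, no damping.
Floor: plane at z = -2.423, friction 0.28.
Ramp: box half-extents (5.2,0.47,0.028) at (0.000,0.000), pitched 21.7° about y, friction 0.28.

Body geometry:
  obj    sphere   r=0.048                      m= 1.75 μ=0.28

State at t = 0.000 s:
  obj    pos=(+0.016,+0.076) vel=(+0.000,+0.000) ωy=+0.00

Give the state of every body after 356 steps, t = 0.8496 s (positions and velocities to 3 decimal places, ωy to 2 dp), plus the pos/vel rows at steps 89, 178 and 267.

State at t = 0.8496 s:
  obj    pos=(+0.564,-0.143) vel=(+1.291,-0.514) ωy=+28.93

Key-timestep trajectory:
   step    t(s)  obj.x    obj.z    obj.vx   obj.vz 
     89  0.2124   +0.050  +0.062  +0.323  -0.128
    178  0.4248   +0.153  +0.021  +0.645  -0.257
    267  0.6372   +0.324  -0.047  +0.968  -0.385
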